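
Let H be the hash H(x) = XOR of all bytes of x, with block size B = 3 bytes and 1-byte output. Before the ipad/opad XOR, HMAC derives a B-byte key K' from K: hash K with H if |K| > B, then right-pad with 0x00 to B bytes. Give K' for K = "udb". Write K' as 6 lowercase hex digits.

Key "udb" = 75 64 62 is exactly B = 3 bytes: K' = 75 64 62.

756462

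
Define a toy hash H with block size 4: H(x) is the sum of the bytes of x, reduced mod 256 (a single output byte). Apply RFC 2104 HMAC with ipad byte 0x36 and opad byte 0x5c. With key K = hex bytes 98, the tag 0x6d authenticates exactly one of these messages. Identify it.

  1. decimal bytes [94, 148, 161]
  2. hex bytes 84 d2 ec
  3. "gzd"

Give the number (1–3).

3

Key hex bytes 98 is 1 byte ≤ B = 4; zero-pad to 4 bytes: K' = 98 00 00 00.
K' ⊕ ipad = ae 36 36 36; K' ⊕ opad = c4 5c 5c 5c.
m1: inner = H(ae 36 36 36 5e 94 a1) = e3; tag = H(c4 5c 5c 5c e3) = bb
m2: inner = H(ae 36 36 36 84 d2 ec) = 92; tag = H(c4 5c 5c 5c 92) = 6a
m3: inner = H(ae 36 36 36 67 7a 64) = 95; tag = H(c4 5c 5c 5c 95) = 6d ← matches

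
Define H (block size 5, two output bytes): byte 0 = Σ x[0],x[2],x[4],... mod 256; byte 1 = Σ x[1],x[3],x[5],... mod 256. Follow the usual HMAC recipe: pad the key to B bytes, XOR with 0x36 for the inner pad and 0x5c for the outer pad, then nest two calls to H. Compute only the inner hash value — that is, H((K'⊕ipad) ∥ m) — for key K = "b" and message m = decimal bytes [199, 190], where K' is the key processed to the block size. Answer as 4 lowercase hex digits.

7e33

Key "b" = 62 is 1 byte ≤ B = 5; zero-pad to 5 bytes: K' = 62 00 00 00 00.
K' ⊕ ipad = 54 36 36 36 36.
Inner input = 54 36 36 36 36 ∥ c7 be.
Inner hash: even-index sum = 382 mod 256 = 126; odd-index sum = 307 mod 256 = 51 → 7e 33.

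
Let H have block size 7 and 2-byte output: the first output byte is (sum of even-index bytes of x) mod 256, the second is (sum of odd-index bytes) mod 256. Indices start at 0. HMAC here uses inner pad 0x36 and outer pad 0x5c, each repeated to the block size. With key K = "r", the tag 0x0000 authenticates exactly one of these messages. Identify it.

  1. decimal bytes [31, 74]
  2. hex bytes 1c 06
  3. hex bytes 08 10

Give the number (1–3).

Key "r" = 72 is 1 byte ≤ B = 7; zero-pad to 7 bytes: K' = 72 00 00 00 00 00 00.
K' ⊕ ipad = 44 36 36 36 36 36 36; K' ⊕ opad = 2e 5c 5c 5c 5c 5c 5c.
m1: inner = H(44 36 36 36 36 36 36 1f 4a) = 30 c1; tag = H(2e 5c 5c 5c 5c 5c 5c 30 c1) = 0344
m2: inner = H(44 36 36 36 36 36 36 1c 06) = ec be; tag = H(2e 5c 5c 5c 5c 5c 5c ec be) = 0000 ← matches
m3: inner = H(44 36 36 36 36 36 36 08 10) = f6 aa; tag = H(2e 5c 5c 5c 5c 5c 5c f6 aa) = ec0a

2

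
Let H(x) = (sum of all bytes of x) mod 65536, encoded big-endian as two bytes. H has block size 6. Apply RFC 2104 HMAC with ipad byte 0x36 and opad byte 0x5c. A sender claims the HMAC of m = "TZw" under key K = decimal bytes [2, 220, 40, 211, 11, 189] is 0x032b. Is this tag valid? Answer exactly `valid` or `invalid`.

Key decimal bytes [2, 220, 40, 211, 11, 189] = 02 dc 28 d3 0b bd is exactly B = 6 bytes: K' = 02 dc 28 d3 0b bd.
K' ⊕ ipad = 34 ea 1e e5 3d 8b; K' ⊕ opad = 5e 80 74 8f 57 e1.
Inner hash: sum = 52+234+30+229+61+139+84+90+119 = 1038 → 04 0e.
Outer hash (recomputed tag): sum = 94+128+116+143+87+225+4+14 = 811 → 03 2b.
Recomputed tag = 032b; claimed = 032b → match.

valid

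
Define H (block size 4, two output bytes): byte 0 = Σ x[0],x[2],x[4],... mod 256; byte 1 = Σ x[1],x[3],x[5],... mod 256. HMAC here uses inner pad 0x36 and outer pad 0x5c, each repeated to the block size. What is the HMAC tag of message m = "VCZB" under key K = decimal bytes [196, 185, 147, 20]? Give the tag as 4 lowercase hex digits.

ae63

Key decimal bytes [196, 185, 147, 20] = c4 b9 93 14 is exactly B = 4 bytes: K' = c4 b9 93 14.
K' ⊕ ipad = f2 8f a5 22.  K' ⊕ opad = 98 e5 cf 48.
Inner input = (K'⊕ipad) ∥ m = f2 8f a5 22 ∥ 56 43 5a 42.
Inner hash: even-index sum = 583 mod 256 = 71; odd-index sum = 310 mod 256 = 54 → 47 36.
Outer input = (K'⊕opad) ∥ inner = 98 e5 cf 48 ∥ 47 36.
Outer hash (tag): even-index sum = 430 mod 256 = 174; odd-index sum = 355 mod 256 = 99 → ae 63.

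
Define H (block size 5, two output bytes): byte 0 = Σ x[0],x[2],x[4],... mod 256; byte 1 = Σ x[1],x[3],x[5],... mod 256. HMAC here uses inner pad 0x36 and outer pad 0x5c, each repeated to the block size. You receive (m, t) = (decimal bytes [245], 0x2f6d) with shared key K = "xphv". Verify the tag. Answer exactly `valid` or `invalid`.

Key "xphv" = 78 70 68 76 is 4 bytes ≤ B = 5; zero-pad to 5 bytes: K' = 78 70 68 76 00.
K' ⊕ ipad = 4e 46 5e 40 36; K' ⊕ opad = 24 2c 34 2a 5c.
Inner hash: even-index sum = 226 mod 256 = 226; odd-index sum = 379 mod 256 = 123 → e2 7b.
Outer hash (recomputed tag): even-index sum = 303 mod 256 = 47; odd-index sum = 312 mod 256 = 56 → 2f 38.
Recomputed tag = 2f38; claimed = 2f6d → mismatch.

invalid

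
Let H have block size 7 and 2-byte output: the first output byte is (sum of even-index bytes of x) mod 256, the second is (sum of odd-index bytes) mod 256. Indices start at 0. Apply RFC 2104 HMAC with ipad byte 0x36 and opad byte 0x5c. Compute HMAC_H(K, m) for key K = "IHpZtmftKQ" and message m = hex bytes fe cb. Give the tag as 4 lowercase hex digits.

e295

Key "IHpZtmftKQ" = 49 48 70 5a 74 6d 66 74 4b 51 is 10 bytes > B = 7, so hash it first: H(key) = de d4, then zero-pad to 7 bytes: K' = de d4 00 00 00 00 00.
K' ⊕ ipad = e8 e2 36 36 36 36 36.  K' ⊕ opad = 82 88 5c 5c 5c 5c 5c.
Inner input = (K'⊕ipad) ∥ m = e8 e2 36 36 36 36 36 ∥ fe cb.
Inner hash: even-index sum = 597 mod 256 = 85; odd-index sum = 588 mod 256 = 76 → 55 4c.
Outer input = (K'⊕opad) ∥ inner = 82 88 5c 5c 5c 5c 5c ∥ 55 4c.
Outer hash (tag): even-index sum = 482 mod 256 = 226; odd-index sum = 405 mod 256 = 149 → e2 95.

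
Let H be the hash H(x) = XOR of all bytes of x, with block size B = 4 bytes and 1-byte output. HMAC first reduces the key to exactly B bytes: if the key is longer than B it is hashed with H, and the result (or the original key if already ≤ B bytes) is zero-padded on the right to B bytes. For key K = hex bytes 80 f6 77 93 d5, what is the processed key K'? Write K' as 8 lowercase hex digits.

|K| = 5 > B = 4, so first hash the key.
H(K): XOR 80⊕f6⊕77⊕93⊕d5 = 47.
Zero-pad H(K) = 47 to 4 bytes: K' = 47 00 00 00.

47000000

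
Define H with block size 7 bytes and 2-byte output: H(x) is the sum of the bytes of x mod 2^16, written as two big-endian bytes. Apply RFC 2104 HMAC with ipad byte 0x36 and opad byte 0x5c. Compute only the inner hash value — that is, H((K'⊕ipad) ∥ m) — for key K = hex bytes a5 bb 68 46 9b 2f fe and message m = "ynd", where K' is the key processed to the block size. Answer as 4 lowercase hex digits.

Key hex bytes a5 bb 68 46 9b 2f fe is exactly B = 7 bytes: K' = a5 bb 68 46 9b 2f fe.
K' ⊕ ipad = 93 8d 5e 70 ad 19 c8.
Inner input = 93 8d 5e 70 ad 19 c8 ∥ 79 6e 64.
Inner hash: sum = 147+141+94+112+173+25+200+121+110+100 = 1223 → 04 c7.

04c7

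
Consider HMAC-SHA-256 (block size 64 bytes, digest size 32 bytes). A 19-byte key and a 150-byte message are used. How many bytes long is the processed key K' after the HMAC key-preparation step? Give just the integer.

Key is 19 ≤ 64 bytes, zero-padded: |K'| = 64.

64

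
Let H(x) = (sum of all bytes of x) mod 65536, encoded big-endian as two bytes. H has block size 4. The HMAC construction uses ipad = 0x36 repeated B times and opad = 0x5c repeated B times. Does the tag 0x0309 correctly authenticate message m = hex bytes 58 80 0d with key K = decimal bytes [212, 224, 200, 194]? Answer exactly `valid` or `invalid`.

Key decimal bytes [212, 224, 200, 194] = d4 e0 c8 c2 is exactly B = 4 bytes: K' = d4 e0 c8 c2.
K' ⊕ ipad = e2 d6 fe f4; K' ⊕ opad = 88 bc 94 9e.
Inner hash: sum = 226+214+254+244+88+128+13 = 1167 → 04 8f.
Outer hash (recomputed tag): sum = 136+188+148+158+4+143 = 777 → 03 09.
Recomputed tag = 0309; claimed = 0309 → match.

valid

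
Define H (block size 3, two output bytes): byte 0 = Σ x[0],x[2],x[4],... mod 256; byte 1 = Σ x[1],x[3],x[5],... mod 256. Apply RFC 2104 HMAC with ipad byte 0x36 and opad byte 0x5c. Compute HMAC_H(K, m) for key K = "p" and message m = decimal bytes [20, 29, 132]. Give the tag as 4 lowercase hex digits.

56f5

Key "p" = 70 is 1 byte ≤ B = 3; zero-pad to 3 bytes: K' = 70 00 00.
K' ⊕ ipad = 46 36 36.  K' ⊕ opad = 2c 5c 5c.
Inner input = (K'⊕ipad) ∥ m = 46 36 36 ∥ 14 1d 84.
Inner hash: even-index sum = 153 mod 256 = 153; odd-index sum = 206 mod 256 = 206 → 99 ce.
Outer input = (K'⊕opad) ∥ inner = 2c 5c 5c ∥ 99 ce.
Outer hash (tag): even-index sum = 342 mod 256 = 86; odd-index sum = 245 mod 256 = 245 → 56 f5.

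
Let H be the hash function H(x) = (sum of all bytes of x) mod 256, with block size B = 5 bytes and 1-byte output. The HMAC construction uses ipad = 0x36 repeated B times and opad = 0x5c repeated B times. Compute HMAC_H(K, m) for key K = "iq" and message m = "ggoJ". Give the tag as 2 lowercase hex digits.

45

Key "iq" = 69 71 is 2 bytes ≤ B = 5; zero-pad to 5 bytes: K' = 69 71 00 00 00.
K' ⊕ ipad = 5f 47 36 36 36.  K' ⊕ opad = 35 2d 5c 5c 5c.
Inner input = (K'⊕ipad) ∥ m = 5f 47 36 36 36 ∥ 67 67 6f 4a.
Inner hash: sum = 95+71+54+54+54+103+103+111+74 = 719; mod 256 = 207 → cf.
Outer input = (K'⊕opad) ∥ inner = 35 2d 5c 5c 5c ∥ cf.
Outer hash (tag): sum = 53+45+92+92+92+207 = 581; mod 256 = 69 → 45.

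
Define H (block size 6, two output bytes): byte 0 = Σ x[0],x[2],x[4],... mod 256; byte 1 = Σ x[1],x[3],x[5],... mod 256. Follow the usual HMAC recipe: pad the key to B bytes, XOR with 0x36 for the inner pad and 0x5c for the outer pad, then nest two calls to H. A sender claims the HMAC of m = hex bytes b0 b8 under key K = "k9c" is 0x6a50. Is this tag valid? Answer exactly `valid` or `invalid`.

Key "k9c" = 6b 39 63 is 3 bytes ≤ B = 6; zero-pad to 6 bytes: K' = 6b 39 63 00 00 00.
K' ⊕ ipad = 5d 0f 55 36 36 36; K' ⊕ opad = 37 65 3f 5c 5c 5c.
Inner hash: even-index sum = 408 mod 256 = 152; odd-index sum = 307 mod 256 = 51 → 98 33.
Outer hash (recomputed tag): even-index sum = 362 mod 256 = 106; odd-index sum = 336 mod 256 = 80 → 6a 50.
Recomputed tag = 6a50; claimed = 6a50 → match.

valid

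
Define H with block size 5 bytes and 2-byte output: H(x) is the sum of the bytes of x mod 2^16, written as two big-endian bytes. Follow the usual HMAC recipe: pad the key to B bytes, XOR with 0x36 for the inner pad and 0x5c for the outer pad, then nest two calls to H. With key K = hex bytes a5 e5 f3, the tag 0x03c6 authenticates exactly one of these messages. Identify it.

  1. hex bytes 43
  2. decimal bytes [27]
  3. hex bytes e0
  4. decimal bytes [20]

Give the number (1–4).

Key hex bytes a5 e5 f3 is 3 bytes ≤ B = 5; zero-pad to 5 bytes: K' = a5 e5 f3 00 00.
K' ⊕ ipad = 93 d3 c5 36 36; K' ⊕ opad = f9 b9 af 5c 5c.
m1: inner = H(93 d3 c5 36 36 43) = 02 da; tag = H(f9 b9 af 5c 5c 02 da) = 03f5
m2: inner = H(93 d3 c5 36 36 1b) = 02 b2; tag = H(f9 b9 af 5c 5c 02 b2) = 03cd
m3: inner = H(93 d3 c5 36 36 e0) = 03 77; tag = H(f9 b9 af 5c 5c 03 77) = 0393
m4: inner = H(93 d3 c5 36 36 14) = 02 ab; tag = H(f9 b9 af 5c 5c 02 ab) = 03c6 ← matches

4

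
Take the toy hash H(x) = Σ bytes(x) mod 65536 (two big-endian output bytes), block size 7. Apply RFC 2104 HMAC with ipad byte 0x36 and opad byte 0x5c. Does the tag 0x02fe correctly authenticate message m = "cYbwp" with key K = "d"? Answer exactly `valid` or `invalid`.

valid

Key "d" = 64 is 1 byte ≤ B = 7; zero-pad to 7 bytes: K' = 64 00 00 00 00 00 00.
K' ⊕ ipad = 52 36 36 36 36 36 36; K' ⊕ opad = 38 5c 5c 5c 5c 5c 5c.
Inner hash: sum = 82+54+54+54+54+54+54+99+89+98+119+112 = 923 → 03 9b.
Outer hash (recomputed tag): sum = 56+92+92+92+92+92+92+3+155 = 766 → 02 fe.
Recomputed tag = 02fe; claimed = 02fe → match.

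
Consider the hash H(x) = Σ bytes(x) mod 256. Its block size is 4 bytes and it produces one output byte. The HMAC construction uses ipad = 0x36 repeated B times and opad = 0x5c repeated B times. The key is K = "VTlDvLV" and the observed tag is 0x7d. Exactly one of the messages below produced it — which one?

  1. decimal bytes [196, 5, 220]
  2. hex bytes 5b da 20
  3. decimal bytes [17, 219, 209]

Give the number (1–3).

Key "VTlDvLV" = 56 54 6c 44 76 4c 56 is 7 bytes > B = 4, so hash it first: H(key) = 72, then zero-pad to 4 bytes: K' = 72 00 00 00.
K' ⊕ ipad = 44 36 36 36; K' ⊕ opad = 2e 5c 5c 5c.
m1: inner = H(44 36 36 36 c4 05 dc) = 8b; tag = H(2e 5c 5c 5c 8b) = cd
m2: inner = H(44 36 36 36 5b da 20) = 3b; tag = H(2e 5c 5c 5c 3b) = 7d ← matches
m3: inner = H(44 36 36 36 11 db d1) = a3; tag = H(2e 5c 5c 5c a3) = e5

2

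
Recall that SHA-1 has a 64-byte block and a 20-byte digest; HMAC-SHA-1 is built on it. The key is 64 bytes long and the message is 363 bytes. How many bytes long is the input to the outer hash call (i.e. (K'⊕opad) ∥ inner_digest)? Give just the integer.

Key is 64 ≤ 64 bytes, zero-padded: |K'| = 64.
Outer input = (K'⊕opad) ∥ H(inner) → 64 + 20 = 84 bytes.

84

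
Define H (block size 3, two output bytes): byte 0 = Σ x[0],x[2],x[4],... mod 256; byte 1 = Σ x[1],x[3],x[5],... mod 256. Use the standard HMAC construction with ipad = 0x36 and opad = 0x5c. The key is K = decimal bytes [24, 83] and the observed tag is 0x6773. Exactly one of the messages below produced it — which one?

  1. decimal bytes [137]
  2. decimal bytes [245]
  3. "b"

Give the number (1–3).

Key decimal bytes [24, 83] = 18 53 is 2 bytes ≤ B = 3; zero-pad to 3 bytes: K' = 18 53 00.
K' ⊕ ipad = 2e 65 36; K' ⊕ opad = 44 0f 5c.
m1: inner = H(2e 65 36 89) = 64 ee; tag = H(44 0f 5c 64 ee) = 8e73
m2: inner = H(2e 65 36 f5) = 64 5a; tag = H(44 0f 5c 64 5a) = fa73
m3: inner = H(2e 65 36 62) = 64 c7; tag = H(44 0f 5c 64 c7) = 6773 ← matches

3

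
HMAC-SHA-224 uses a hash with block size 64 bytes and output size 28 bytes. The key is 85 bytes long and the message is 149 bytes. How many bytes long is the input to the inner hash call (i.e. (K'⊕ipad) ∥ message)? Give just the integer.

213

Key is 85 > 64 bytes, so it is hashed to 28 bytes then zero-padded to 64: |K'| = 64.
Inner input = (K'⊕ipad) ∥ m → 64 + 149 = 213 bytes.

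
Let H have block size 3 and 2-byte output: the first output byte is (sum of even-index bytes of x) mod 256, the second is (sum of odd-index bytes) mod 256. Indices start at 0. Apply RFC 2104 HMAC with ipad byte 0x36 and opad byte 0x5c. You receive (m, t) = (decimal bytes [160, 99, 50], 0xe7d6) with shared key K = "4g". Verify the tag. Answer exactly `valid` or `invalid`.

valid

Key "4g" = 34 67 is 2 bytes ≤ B = 3; zero-pad to 3 bytes: K' = 34 67 00.
K' ⊕ ipad = 02 51 36; K' ⊕ opad = 68 3b 5c.
Inner hash: even-index sum = 155 mod 256 = 155; odd-index sum = 291 mod 256 = 35 → 9b 23.
Outer hash (recomputed tag): even-index sum = 231 mod 256 = 231; odd-index sum = 214 mod 256 = 214 → e7 d6.
Recomputed tag = e7d6; claimed = e7d6 → match.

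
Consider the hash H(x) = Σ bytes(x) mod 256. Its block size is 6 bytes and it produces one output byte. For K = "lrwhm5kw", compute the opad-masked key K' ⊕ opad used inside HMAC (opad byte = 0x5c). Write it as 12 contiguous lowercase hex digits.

1d5c5c5c5c5c

Key "lrwhm5kw" = 6c 72 77 68 6d 35 6b 77 is 8 bytes > B = 6, so hash it first: H(key) = 41, then zero-pad to 6 bytes: K' = 41 00 00 00 00 00.
XOR each byte with 0x5c: 41⊕5c=1d, 00⊕5c=5c, 00⊕5c=5c, 00⊕5c=5c, 00⊕5c=5c, 00⊕5c=5c.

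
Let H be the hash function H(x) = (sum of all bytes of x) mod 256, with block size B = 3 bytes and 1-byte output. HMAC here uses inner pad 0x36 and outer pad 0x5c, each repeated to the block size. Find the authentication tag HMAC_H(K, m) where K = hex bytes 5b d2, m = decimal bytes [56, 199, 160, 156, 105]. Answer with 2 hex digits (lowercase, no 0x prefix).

Key hex bytes 5b d2 is 2 bytes ≤ B = 3; zero-pad to 3 bytes: K' = 5b d2 00.
K' ⊕ ipad = 6d e4 36.  K' ⊕ opad = 07 8e 5c.
Inner input = (K'⊕ipad) ∥ m = 6d e4 36 ∥ 38 c7 a0 9c 69.
Inner hash: sum = 109+228+54+56+199+160+156+105 = 1067; mod 256 = 43 → 2b.
Outer input = (K'⊕opad) ∥ inner = 07 8e 5c ∥ 2b.
Outer hash (tag): sum = 7+142+92+43 = 284; mod 256 = 28 → 1c.

1c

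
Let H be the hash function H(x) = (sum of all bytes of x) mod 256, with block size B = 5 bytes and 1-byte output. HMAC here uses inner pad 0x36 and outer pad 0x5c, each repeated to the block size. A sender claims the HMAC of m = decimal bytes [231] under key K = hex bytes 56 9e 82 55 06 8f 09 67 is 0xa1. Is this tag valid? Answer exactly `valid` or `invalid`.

Key hex bytes 56 9e 82 55 06 8f 09 67 is 8 bytes > B = 5, so hash it first: H(key) = d0, then zero-pad to 5 bytes: K' = d0 00 00 00 00.
K' ⊕ ipad = e6 36 36 36 36; K' ⊕ opad = 8c 5c 5c 5c 5c.
Inner hash: sum = 230+54+54+54+54+231 = 677; mod 256 = 165 → a5.
Outer hash (recomputed tag): sum = 140+92+92+92+92+165 = 673; mod 256 = 161 → a1.
Recomputed tag = a1; claimed = a1 → match.

valid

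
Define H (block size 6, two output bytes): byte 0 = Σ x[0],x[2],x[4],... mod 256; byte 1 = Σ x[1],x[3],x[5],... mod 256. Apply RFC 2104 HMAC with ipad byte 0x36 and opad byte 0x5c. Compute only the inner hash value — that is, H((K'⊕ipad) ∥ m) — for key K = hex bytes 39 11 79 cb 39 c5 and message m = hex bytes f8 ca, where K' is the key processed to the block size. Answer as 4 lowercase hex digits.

65e1

Key hex bytes 39 11 79 cb 39 c5 is exactly B = 6 bytes: K' = 39 11 79 cb 39 c5.
K' ⊕ ipad = 0f 27 4f fd 0f f3.
Inner input = 0f 27 4f fd 0f f3 ∥ f8 ca.
Inner hash: even-index sum = 357 mod 256 = 101; odd-index sum = 737 mod 256 = 225 → 65 e1.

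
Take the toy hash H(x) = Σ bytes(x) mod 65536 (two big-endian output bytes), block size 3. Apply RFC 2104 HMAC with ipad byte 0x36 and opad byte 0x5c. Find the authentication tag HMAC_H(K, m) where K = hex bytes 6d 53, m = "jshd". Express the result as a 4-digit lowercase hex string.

013d

Key hex bytes 6d 53 is 2 bytes ≤ B = 3; zero-pad to 3 bytes: K' = 6d 53 00.
K' ⊕ ipad = 5b 65 36.  K' ⊕ opad = 31 0f 5c.
Inner input = (K'⊕ipad) ∥ m = 5b 65 36 ∥ 6a 73 68 64.
Inner hash: sum = 91+101+54+106+115+104+100 = 671 → 02 9f.
Outer input = (K'⊕opad) ∥ inner = 31 0f 5c ∥ 02 9f.
Outer hash (tag): sum = 49+15+92+2+159 = 317 → 01 3d.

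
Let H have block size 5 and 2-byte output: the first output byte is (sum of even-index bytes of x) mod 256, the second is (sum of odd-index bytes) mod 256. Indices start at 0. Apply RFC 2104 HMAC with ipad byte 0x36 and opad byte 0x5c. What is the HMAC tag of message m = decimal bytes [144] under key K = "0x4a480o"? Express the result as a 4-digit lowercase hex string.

Key "0x4a480o" = 30 78 34 61 34 38 30 6f is 8 bytes > B = 5, so hash it first: H(key) = c8 80, then zero-pad to 5 bytes: K' = c8 80 00 00 00.
K' ⊕ ipad = fe b6 36 36 36.  K' ⊕ opad = 94 dc 5c 5c 5c.
Inner input = (K'⊕ipad) ∥ m = fe b6 36 36 36 ∥ 90.
Inner hash: even-index sum = 362 mod 256 = 106; odd-index sum = 380 mod 256 = 124 → 6a 7c.
Outer input = (K'⊕opad) ∥ inner = 94 dc 5c 5c 5c ∥ 6a 7c.
Outer hash (tag): even-index sum = 456 mod 256 = 200; odd-index sum = 418 mod 256 = 162 → c8 a2.

c8a2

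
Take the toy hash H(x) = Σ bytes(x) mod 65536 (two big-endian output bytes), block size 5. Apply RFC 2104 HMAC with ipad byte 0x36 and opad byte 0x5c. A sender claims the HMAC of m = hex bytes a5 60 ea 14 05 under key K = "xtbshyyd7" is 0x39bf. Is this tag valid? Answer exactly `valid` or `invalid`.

Key "xtbshyyd7" = 78 74 62 73 68 79 79 64 37 is 9 bytes > B = 5, so hash it first: H(key) = 03 b6, then zero-pad to 5 bytes: K' = 03 b6 00 00 00.
K' ⊕ ipad = 35 80 36 36 36; K' ⊕ opad = 5f ea 5c 5c 5c.
Inner hash: sum = 53+128+54+54+54+165+96+234+20+5 = 863 → 03 5f.
Outer hash (recomputed tag): sum = 95+234+92+92+92+3+95 = 703 → 02 bf.
Recomputed tag = 02bf; claimed = 39bf → mismatch.

invalid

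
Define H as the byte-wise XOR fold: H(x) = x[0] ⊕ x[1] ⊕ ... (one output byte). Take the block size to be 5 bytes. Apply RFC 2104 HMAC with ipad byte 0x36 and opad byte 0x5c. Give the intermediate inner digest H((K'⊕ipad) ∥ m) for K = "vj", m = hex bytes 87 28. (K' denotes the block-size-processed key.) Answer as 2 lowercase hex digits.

Key "vj" = 76 6a is 2 bytes ≤ B = 5; zero-pad to 5 bytes: K' = 76 6a 00 00 00.
K' ⊕ ipad = 40 5c 36 36 36.
Inner input = 40 5c 36 36 36 ∥ 87 28.
Inner hash: XOR 40⊕5c⊕36⊕36⊕36⊕87⊕28 = 85.

85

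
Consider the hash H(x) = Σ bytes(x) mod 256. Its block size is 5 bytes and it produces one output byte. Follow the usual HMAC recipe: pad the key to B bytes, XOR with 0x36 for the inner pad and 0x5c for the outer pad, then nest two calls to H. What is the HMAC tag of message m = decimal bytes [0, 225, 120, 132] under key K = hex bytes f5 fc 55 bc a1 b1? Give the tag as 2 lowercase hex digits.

8f

Key hex bytes f5 fc 55 bc a1 b1 is 6 bytes > B = 5, so hash it first: H(key) = 54, then zero-pad to 5 bytes: K' = 54 00 00 00 00.
K' ⊕ ipad = 62 36 36 36 36.  K' ⊕ opad = 08 5c 5c 5c 5c.
Inner input = (K'⊕ipad) ∥ m = 62 36 36 36 36 ∥ 00 e1 78 84.
Inner hash: sum = 98+54+54+54+54+0+225+120+132 = 791; mod 256 = 23 → 17.
Outer input = (K'⊕opad) ∥ inner = 08 5c 5c 5c 5c ∥ 17.
Outer hash (tag): sum = 8+92+92+92+92+23 = 399; mod 256 = 143 → 8f.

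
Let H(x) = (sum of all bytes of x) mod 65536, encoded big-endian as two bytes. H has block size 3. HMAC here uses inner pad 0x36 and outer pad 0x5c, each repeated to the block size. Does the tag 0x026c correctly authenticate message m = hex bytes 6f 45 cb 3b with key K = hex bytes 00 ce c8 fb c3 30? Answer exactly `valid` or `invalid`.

valid

Key hex bytes 00 ce c8 fb c3 30 is 6 bytes > B = 3, so hash it first: H(key) = 03 84, then zero-pad to 3 bytes: K' = 03 84 00.
K' ⊕ ipad = 35 b2 36; K' ⊕ opad = 5f d8 5c.
Inner hash: sum = 53+178+54+111+69+203+59 = 727 → 02 d7.
Outer hash (recomputed tag): sum = 95+216+92+2+215 = 620 → 02 6c.
Recomputed tag = 026c; claimed = 026c → match.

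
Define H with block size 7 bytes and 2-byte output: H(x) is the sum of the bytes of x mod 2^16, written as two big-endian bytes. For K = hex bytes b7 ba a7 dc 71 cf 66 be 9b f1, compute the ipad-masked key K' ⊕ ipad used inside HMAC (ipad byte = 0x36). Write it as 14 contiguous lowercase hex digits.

30d23636363636

Key hex bytes b7 ba a7 dc 71 cf 66 be 9b f1 is 10 bytes > B = 7, so hash it first: H(key) = 06 e4, then zero-pad to 7 bytes: K' = 06 e4 00 00 00 00 00.
XOR each byte with 0x36: 06⊕36=30, e4⊕36=d2, 00⊕36=36, 00⊕36=36, 00⊕36=36, 00⊕36=36, 00⊕36=36.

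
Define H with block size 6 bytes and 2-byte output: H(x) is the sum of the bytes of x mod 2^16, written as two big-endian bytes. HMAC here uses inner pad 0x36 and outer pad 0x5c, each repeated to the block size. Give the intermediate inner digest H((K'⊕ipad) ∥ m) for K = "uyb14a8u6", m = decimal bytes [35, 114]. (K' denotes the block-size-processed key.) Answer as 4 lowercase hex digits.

Key "uyb14a8u6" = 75 79 62 31 34 61 38 75 36 is 9 bytes > B = 6, so hash it first: H(key) = 02 f9, then zero-pad to 6 bytes: K' = 02 f9 00 00 00 00.
K' ⊕ ipad = 34 cf 36 36 36 36.
Inner input = 34 cf 36 36 36 36 ∥ 23 72.
Inner hash: sum = 52+207+54+54+54+54+35+114 = 624 → 02 70.

0270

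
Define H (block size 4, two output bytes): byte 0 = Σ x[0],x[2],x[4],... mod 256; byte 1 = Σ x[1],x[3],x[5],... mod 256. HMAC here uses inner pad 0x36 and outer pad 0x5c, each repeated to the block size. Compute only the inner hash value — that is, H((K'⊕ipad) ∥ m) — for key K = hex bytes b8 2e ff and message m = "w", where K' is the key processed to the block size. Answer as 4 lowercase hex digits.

Key hex bytes b8 2e ff is 3 bytes ≤ B = 4; zero-pad to 4 bytes: K' = b8 2e ff 00.
K' ⊕ ipad = 8e 18 c9 36.
Inner input = 8e 18 c9 36 ∥ 77.
Inner hash: even-index sum = 462 mod 256 = 206; odd-index sum = 78 mod 256 = 78 → ce 4e.

ce4e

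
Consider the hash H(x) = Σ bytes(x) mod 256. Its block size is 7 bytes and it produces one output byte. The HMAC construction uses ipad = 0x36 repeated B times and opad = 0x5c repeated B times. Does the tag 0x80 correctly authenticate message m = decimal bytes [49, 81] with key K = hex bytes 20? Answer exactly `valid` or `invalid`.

Key hex bytes 20 is 1 byte ≤ B = 7; zero-pad to 7 bytes: K' = 20 00 00 00 00 00 00.
K' ⊕ ipad = 16 36 36 36 36 36 36; K' ⊕ opad = 7c 5c 5c 5c 5c 5c 5c.
Inner hash: sum = 22+54+54+54+54+54+54+49+81 = 476; mod 256 = 220 → dc.
Outer hash (recomputed tag): sum = 124+92+92+92+92+92+92+220 = 896; mod 256 = 128 → 80.
Recomputed tag = 80; claimed = 80 → match.

valid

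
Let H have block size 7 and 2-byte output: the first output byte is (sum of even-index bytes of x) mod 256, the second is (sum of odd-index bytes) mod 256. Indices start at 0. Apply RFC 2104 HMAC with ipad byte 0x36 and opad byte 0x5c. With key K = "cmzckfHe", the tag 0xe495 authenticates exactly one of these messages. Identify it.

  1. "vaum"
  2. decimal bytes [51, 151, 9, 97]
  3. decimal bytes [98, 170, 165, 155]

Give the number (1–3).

Key "cmzckfHe" = 63 6d 7a 63 6b 66 48 65 is 8 bytes > B = 7, so hash it first: H(key) = 90 9b, then zero-pad to 7 bytes: K' = 90 9b 00 00 00 00 00.
K' ⊕ ipad = a6 ad 36 36 36 36 36; K' ⊕ opad = cc c7 5c 5c 5c 5c 5c.
m1: inner = H(a6 ad 36 36 36 36 36 76 61 75 6d) = 16 04; tag = H(cc c7 5c 5c 5c 5c 5c 16 04) = e495 ← matches
m2: inner = H(a6 ad 36 36 36 36 36 33 97 09 61) = 40 55; tag = H(cc c7 5c 5c 5c 5c 5c 40 55) = 35bf
m3: inner = H(a6 ad 36 36 36 36 36 62 aa a5 9b) = 8d 20; tag = H(cc c7 5c 5c 5c 5c 5c 8d 20) = 000c

1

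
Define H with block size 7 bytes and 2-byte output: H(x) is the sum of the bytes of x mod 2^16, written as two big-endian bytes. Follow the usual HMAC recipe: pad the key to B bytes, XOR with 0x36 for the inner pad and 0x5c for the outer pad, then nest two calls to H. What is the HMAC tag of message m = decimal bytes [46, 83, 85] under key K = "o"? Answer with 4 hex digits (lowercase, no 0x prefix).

02d0

Key "o" = 6f is 1 byte ≤ B = 7; zero-pad to 7 bytes: K' = 6f 00 00 00 00 00 00.
K' ⊕ ipad = 59 36 36 36 36 36 36.  K' ⊕ opad = 33 5c 5c 5c 5c 5c 5c.
Inner input = (K'⊕ipad) ∥ m = 59 36 36 36 36 36 36 ∥ 2e 53 55.
Inner hash: sum = 89+54+54+54+54+54+54+46+83+85 = 627 → 02 73.
Outer input = (K'⊕opad) ∥ inner = 33 5c 5c 5c 5c 5c 5c ∥ 02 73.
Outer hash (tag): sum = 51+92+92+92+92+92+92+2+115 = 720 → 02 d0.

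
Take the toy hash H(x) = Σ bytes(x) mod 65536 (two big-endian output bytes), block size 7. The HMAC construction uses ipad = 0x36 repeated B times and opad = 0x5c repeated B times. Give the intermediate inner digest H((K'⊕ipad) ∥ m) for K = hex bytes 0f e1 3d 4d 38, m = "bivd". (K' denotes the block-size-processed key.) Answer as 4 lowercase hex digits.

Key hex bytes 0f e1 3d 4d 38 is 5 bytes ≤ B = 7; zero-pad to 7 bytes: K' = 0f e1 3d 4d 38 00 00.
K' ⊕ ipad = 39 d7 0b 7b 0e 36 36.
Inner input = 39 d7 0b 7b 0e 36 36 ∥ 62 69 76 64.
Inner hash: sum = 57+215+11+123+14+54+54+98+105+118+100 = 949 → 03 b5.

03b5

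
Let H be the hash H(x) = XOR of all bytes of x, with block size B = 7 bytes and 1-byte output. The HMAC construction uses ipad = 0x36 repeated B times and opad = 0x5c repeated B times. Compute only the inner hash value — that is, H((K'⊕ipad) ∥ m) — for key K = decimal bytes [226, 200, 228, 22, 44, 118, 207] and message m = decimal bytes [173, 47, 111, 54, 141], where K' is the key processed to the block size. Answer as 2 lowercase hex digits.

2d

Key decimal bytes [226, 200, 228, 22, 44, 118, 207] = e2 c8 e4 16 2c 76 cf is exactly B = 7 bytes: K' = e2 c8 e4 16 2c 76 cf.
K' ⊕ ipad = d4 fe d2 20 1a 40 f9.
Inner input = d4 fe d2 20 1a 40 f9 ∥ ad 2f 6f 36 8d.
Inner hash: XOR d4⊕fe⊕d2⊕20⊕1a⊕40⊕f9⊕ad⊕2f⊕6f⊕36⊕8d = 2d.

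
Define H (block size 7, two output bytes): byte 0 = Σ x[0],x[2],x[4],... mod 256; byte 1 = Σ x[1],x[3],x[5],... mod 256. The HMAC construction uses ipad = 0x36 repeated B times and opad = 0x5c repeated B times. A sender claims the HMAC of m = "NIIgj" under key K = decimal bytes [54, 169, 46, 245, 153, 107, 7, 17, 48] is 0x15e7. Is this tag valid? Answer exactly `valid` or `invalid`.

Key decimal bytes [54, 169, 46, 245, 153, 107, 7, 17, 48] = 36 a9 2e f5 99 6b 07 11 30 is 9 bytes > B = 7, so hash it first: H(key) = 34 1a, then zero-pad to 7 bytes: K' = 34 1a 00 00 00 00 00.
K' ⊕ ipad = 02 2c 36 36 36 36 36; K' ⊕ opad = 68 46 5c 5c 5c 5c 5c.
Inner hash: even-index sum = 340 mod 256 = 84; odd-index sum = 409 mod 256 = 153 → 54 99.
Outer hash (recomputed tag): even-index sum = 533 mod 256 = 21; odd-index sum = 338 mod 256 = 82 → 15 52.
Recomputed tag = 1552; claimed = 15e7 → mismatch.

invalid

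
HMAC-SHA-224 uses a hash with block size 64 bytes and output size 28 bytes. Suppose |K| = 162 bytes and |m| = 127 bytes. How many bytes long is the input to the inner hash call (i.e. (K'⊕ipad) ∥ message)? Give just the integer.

191

Key is 162 > 64 bytes, so it is hashed to 28 bytes then zero-padded to 64: |K'| = 64.
Inner input = (K'⊕ipad) ∥ m → 64 + 127 = 191 bytes.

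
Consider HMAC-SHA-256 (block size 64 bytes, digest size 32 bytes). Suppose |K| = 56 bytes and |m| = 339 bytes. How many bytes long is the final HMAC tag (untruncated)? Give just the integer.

32

The tag is one SHA-256 digest: 32 bytes.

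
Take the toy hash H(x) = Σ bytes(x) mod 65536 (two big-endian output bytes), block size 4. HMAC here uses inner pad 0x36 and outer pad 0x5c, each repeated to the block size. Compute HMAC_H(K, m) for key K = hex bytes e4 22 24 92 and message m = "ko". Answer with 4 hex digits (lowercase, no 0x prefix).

02f4

Key hex bytes e4 22 24 92 is exactly B = 4 bytes: K' = e4 22 24 92.
K' ⊕ ipad = d2 14 12 a4.  K' ⊕ opad = b8 7e 78 ce.
Inner input = (K'⊕ipad) ∥ m = d2 14 12 a4 ∥ 6b 6f.
Inner hash: sum = 210+20+18+164+107+111 = 630 → 02 76.
Outer input = (K'⊕opad) ∥ inner = b8 7e 78 ce ∥ 02 76.
Outer hash (tag): sum = 184+126+120+206+2+118 = 756 → 02 f4.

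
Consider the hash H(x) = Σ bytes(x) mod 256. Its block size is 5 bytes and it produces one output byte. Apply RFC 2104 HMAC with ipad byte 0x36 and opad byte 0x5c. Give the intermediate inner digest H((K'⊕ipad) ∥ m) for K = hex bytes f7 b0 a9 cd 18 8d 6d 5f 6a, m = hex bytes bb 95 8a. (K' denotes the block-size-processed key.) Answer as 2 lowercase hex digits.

80

Key hex bytes f7 b0 a9 cd 18 8d 6d 5f 6a is 9 bytes > B = 5, so hash it first: H(key) = f8, then zero-pad to 5 bytes: K' = f8 00 00 00 00.
K' ⊕ ipad = ce 36 36 36 36.
Inner input = ce 36 36 36 36 ∥ bb 95 8a.
Inner hash: sum = 206+54+54+54+54+187+149+138 = 896; mod 256 = 128 → 80.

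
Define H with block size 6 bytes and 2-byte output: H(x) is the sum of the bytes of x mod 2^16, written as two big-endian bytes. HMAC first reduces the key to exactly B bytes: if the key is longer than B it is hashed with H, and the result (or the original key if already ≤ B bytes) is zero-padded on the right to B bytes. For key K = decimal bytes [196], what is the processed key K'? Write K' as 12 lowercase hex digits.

Key decimal bytes [196] = c4 is 1 byte ≤ B = 6; zero-pad to 6 bytes: K' = c4 00 00 00 00 00.

c40000000000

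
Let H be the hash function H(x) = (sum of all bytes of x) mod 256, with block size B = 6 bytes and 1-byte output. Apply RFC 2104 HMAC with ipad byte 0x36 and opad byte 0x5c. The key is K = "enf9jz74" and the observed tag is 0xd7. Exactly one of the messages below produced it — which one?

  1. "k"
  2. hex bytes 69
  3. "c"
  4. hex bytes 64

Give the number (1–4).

2

Key "enf9jz74" = 65 6e 66 39 6a 7a 37 34 is 8 bytes > B = 6, so hash it first: H(key) = c1, then zero-pad to 6 bytes: K' = c1 00 00 00 00 00.
K' ⊕ ipad = f7 36 36 36 36 36; K' ⊕ opad = 9d 5c 5c 5c 5c 5c.
m1: inner = H(f7 36 36 36 36 36 6b) = 70; tag = H(9d 5c 5c 5c 5c 5c 70) = d9
m2: inner = H(f7 36 36 36 36 36 69) = 6e; tag = H(9d 5c 5c 5c 5c 5c 6e) = d7 ← matches
m3: inner = H(f7 36 36 36 36 36 63) = 68; tag = H(9d 5c 5c 5c 5c 5c 68) = d1
m4: inner = H(f7 36 36 36 36 36 64) = 69; tag = H(9d 5c 5c 5c 5c 5c 69) = d2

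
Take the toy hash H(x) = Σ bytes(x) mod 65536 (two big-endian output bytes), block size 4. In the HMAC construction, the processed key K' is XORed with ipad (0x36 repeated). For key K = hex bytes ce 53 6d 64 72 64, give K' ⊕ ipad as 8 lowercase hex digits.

Key hex bytes ce 53 6d 64 72 64 is 6 bytes > B = 4, so hash it first: H(key) = 02 c8, then zero-pad to 4 bytes: K' = 02 c8 00 00.
XOR each byte with 0x36: 02⊕36=34, c8⊕36=fe, 00⊕36=36, 00⊕36=36.

34fe3636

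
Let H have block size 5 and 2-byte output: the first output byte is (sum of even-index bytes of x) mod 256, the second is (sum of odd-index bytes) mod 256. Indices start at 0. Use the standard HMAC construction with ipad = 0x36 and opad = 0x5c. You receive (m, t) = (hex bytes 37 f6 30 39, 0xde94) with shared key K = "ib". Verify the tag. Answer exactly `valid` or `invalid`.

valid

Key "ib" = 69 62 is 2 bytes ≤ B = 5; zero-pad to 5 bytes: K' = 69 62 00 00 00.
K' ⊕ ipad = 5f 54 36 36 36; K' ⊕ opad = 35 3e 5c 5c 5c.
Inner hash: even-index sum = 506 mod 256 = 250; odd-index sum = 241 mod 256 = 241 → fa f1.
Outer hash (recomputed tag): even-index sum = 478 mod 256 = 222; odd-index sum = 404 mod 256 = 148 → de 94.
Recomputed tag = de94; claimed = de94 → match.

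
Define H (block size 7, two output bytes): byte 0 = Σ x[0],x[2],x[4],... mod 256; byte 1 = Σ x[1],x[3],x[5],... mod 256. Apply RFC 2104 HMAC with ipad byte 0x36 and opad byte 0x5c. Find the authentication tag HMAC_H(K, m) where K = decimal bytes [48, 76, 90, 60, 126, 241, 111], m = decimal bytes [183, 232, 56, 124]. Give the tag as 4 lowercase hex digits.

Key decimal bytes [48, 76, 90, 60, 126, 241, 111] = 30 4c 5a 3c 7e f1 6f is exactly B = 7 bytes: K' = 30 4c 5a 3c 7e f1 6f.
K' ⊕ ipad = 06 7a 6c 0a 48 c7 59.  K' ⊕ opad = 6c 10 06 60 22 ad 33.
Inner input = (K'⊕ipad) ∥ m = 06 7a 6c 0a 48 c7 59 ∥ b7 e8 38 7c.
Inner hash: even-index sum = 631 mod 256 = 119; odd-index sum = 570 mod 256 = 58 → 77 3a.
Outer input = (K'⊕opad) ∥ inner = 6c 10 06 60 22 ad 33 ∥ 77 3a.
Outer hash (tag): even-index sum = 257 mod 256 = 1; odd-index sum = 404 mod 256 = 148 → 01 94.

0194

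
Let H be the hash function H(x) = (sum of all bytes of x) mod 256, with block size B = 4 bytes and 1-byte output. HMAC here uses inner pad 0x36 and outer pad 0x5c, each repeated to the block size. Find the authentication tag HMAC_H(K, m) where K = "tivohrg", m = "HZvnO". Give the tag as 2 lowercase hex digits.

Key "tivohrg" = 74 69 76 6f 68 72 67 is 7 bytes > B = 4, so hash it first: H(key) = 03, then zero-pad to 4 bytes: K' = 03 00 00 00.
K' ⊕ ipad = 35 36 36 36.  K' ⊕ opad = 5f 5c 5c 5c.
Inner input = (K'⊕ipad) ∥ m = 35 36 36 36 ∥ 48 5a 76 6e 4f.
Inner hash: sum = 53+54+54+54+72+90+118+110+79 = 684; mod 256 = 172 → ac.
Outer input = (K'⊕opad) ∥ inner = 5f 5c 5c 5c ∥ ac.
Outer hash (tag): sum = 95+92+92+92+172 = 543; mod 256 = 31 → 1f.

1f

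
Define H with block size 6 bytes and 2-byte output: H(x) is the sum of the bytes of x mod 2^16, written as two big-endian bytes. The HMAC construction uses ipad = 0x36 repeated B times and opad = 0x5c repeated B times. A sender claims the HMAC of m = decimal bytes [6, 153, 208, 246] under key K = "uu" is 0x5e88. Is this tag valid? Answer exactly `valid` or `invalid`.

Key "uu" = 75 75 is 2 bytes ≤ B = 6; zero-pad to 6 bytes: K' = 75 75 00 00 00 00.
K' ⊕ ipad = 43 43 36 36 36 36; K' ⊕ opad = 29 29 5c 5c 5c 5c.
Inner hash: sum = 67+67+54+54+54+54+6+153+208+246 = 963 → 03 c3.
Outer hash (recomputed tag): sum = 41+41+92+92+92+92+3+195 = 648 → 02 88.
Recomputed tag = 0288; claimed = 5e88 → mismatch.

invalid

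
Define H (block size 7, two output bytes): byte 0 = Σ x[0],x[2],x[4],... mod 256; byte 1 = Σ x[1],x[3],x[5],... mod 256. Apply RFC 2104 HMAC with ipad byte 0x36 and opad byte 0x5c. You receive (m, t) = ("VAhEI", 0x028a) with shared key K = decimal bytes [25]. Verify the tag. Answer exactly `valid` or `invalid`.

Key decimal bytes [25] = 19 is 1 byte ≤ B = 7; zero-pad to 7 bytes: K' = 19 00 00 00 00 00 00.
K' ⊕ ipad = 2f 36 36 36 36 36 36; K' ⊕ opad = 45 5c 5c 5c 5c 5c 5c.
Inner hash: even-index sum = 343 mod 256 = 87; odd-index sum = 425 mod 256 = 169 → 57 a9.
Outer hash (recomputed tag): even-index sum = 514 mod 256 = 2; odd-index sum = 363 mod 256 = 107 → 02 6b.
Recomputed tag = 026b; claimed = 028a → mismatch.

invalid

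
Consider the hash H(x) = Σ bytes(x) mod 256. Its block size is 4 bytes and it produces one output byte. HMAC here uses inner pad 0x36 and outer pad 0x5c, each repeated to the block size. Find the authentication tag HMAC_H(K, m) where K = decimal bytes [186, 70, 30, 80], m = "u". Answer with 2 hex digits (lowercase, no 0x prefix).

4d

Key decimal bytes [186, 70, 30, 80] = ba 46 1e 50 is exactly B = 4 bytes: K' = ba 46 1e 50.
K' ⊕ ipad = 8c 70 28 66.  K' ⊕ opad = e6 1a 42 0c.
Inner input = (K'⊕ipad) ∥ m = 8c 70 28 66 ∥ 75.
Inner hash: sum = 140+112+40+102+117 = 511; mod 256 = 255 → ff.
Outer input = (K'⊕opad) ∥ inner = e6 1a 42 0c ∥ ff.
Outer hash (tag): sum = 230+26+66+12+255 = 589; mod 256 = 77 → 4d.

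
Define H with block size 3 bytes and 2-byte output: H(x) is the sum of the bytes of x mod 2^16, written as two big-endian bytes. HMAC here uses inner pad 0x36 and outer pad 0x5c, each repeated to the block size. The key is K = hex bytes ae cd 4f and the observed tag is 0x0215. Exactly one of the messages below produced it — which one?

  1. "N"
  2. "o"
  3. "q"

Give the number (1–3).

3

Key hex bytes ae cd 4f is exactly B = 3 bytes: K' = ae cd 4f.
K' ⊕ ipad = 98 fb 79; K' ⊕ opad = f2 91 13.
m1: inner = H(98 fb 79 4e) = 02 5a; tag = H(f2 91 13 02 5a) = 01f2
m2: inner = H(98 fb 79 6f) = 02 7b; tag = H(f2 91 13 02 7b) = 0213
m3: inner = H(98 fb 79 71) = 02 7d; tag = H(f2 91 13 02 7d) = 0215 ← matches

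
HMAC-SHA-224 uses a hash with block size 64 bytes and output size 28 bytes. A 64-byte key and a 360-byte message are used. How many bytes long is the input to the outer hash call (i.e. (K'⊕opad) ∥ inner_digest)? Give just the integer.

92

Key is 64 ≤ 64 bytes, zero-padded: |K'| = 64.
Outer input = (K'⊕opad) ∥ H(inner) → 64 + 28 = 92 bytes.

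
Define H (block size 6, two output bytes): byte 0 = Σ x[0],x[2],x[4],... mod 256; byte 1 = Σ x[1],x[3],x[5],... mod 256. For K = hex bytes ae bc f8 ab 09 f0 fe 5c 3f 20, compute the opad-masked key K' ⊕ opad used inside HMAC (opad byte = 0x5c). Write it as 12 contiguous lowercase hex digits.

Key hex bytes ae bc f8 ab 09 f0 fe 5c 3f 20 is 10 bytes > B = 6, so hash it first: H(key) = ec d3, then zero-pad to 6 bytes: K' = ec d3 00 00 00 00.
XOR each byte with 0x5c: ec⊕5c=b0, d3⊕5c=8f, 00⊕5c=5c, 00⊕5c=5c, 00⊕5c=5c, 00⊕5c=5c.

b08f5c5c5c5c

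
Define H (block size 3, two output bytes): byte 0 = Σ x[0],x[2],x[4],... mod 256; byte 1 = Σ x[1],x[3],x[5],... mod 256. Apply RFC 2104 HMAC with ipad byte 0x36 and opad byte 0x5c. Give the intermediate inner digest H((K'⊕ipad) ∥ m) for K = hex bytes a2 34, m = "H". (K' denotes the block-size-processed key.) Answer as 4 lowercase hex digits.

Key hex bytes a2 34 is 2 bytes ≤ B = 3; zero-pad to 3 bytes: K' = a2 34 00.
K' ⊕ ipad = 94 02 36.
Inner input = 94 02 36 ∥ 48.
Inner hash: even-index sum = 202 mod 256 = 202; odd-index sum = 74 mod 256 = 74 → ca 4a.

ca4a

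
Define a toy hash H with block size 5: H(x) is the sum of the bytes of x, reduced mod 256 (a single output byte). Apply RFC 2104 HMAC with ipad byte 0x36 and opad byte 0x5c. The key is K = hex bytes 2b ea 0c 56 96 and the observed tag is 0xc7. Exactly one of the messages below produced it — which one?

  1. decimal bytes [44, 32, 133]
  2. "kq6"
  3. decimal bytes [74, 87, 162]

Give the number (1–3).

3

Key hex bytes 2b ea 0c 56 96 is exactly B = 5 bytes: K' = 2b ea 0c 56 96.
K' ⊕ ipad = 1d dc 3a 60 a0; K' ⊕ opad = 77 b6 50 0a ca.
m1: inner = H(1d dc 3a 60 a0 2c 20 85) = 04; tag = H(77 b6 50 0a ca 04) = 55
m2: inner = H(1d dc 3a 60 a0 6b 71 36) = 45; tag = H(77 b6 50 0a ca 45) = 96
m3: inner = H(1d dc 3a 60 a0 4a 57 a2) = 76; tag = H(77 b6 50 0a ca 76) = c7 ← matches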